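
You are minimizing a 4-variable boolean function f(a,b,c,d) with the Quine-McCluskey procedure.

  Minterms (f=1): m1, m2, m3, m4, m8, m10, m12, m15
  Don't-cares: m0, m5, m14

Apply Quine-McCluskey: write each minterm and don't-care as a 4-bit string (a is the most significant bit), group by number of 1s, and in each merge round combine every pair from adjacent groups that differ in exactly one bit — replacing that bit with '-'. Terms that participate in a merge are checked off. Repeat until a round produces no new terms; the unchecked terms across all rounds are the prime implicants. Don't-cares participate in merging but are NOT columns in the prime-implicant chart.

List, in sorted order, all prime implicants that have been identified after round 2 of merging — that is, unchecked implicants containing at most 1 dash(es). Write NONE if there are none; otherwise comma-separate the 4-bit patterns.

111-

Round 0: 0000✓ 0001✓ 0010✓ 0011✓ 0100✓ 0101✓ 1000✓ 1010✓ 1100✓ 1110✓ 1111✓
Round 1: -000✓ -010✓ -100✓ 0-00✓ 0-01✓ 00-0✓ 00-1✓ 000-✓ 001-✓ 010-✓ 1-00✓ 1-10✓ 10-0✓ 11-0✓ 111-
Round 2: --00 -0-0 0-0- 00-- 1--0
PIs = {--00, -0-0, 0-0-, 00--, 1--0, 111-}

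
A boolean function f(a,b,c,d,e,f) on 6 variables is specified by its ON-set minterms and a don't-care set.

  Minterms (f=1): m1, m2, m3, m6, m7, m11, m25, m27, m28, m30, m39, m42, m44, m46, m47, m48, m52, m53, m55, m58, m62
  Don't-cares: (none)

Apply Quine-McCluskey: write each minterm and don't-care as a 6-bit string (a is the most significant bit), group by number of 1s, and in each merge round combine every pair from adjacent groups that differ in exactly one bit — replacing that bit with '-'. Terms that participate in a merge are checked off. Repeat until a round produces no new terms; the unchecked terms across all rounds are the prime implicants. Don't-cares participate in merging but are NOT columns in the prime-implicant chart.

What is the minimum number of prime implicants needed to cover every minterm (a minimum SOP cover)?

10

[col 0] 000001*, 000010*, 000011*, 000110*, 000111*, 001011*, 011001*, 011011*, 011100*, 011110*, 100111*, 101010*, 101100*, 101110*, 101111*, 110000*, 110100*, 110101*, 110111*, 111010*, 111110*
[col 1] -00111, -11110, 0-1011, 00-011, 000-10*, 000-11*, 0000-1, 00001-*, 00011-*, 0110-1, 0111-0, 1-0111, 1-1010*, 1-1110*, 10-111, 101-10*, 1011-0, 10111-, 110-00, 1101-1, 11010-, 111-10*
[col 2] 000-1-, 1-1-10
Prime implicants: -00111, -11110, 0-1011, 00-011, 000-1-, 0000-1, 0110-1, 0111-0, 1-0111, 1-1-10, 10-111, 1011-0, 10111-, 110-00, 1101-1, 11010-
PI chart (minterm → PIs covering it):
  1 | 0000-1  (sole → essential)
  2 | 000-1-  (sole → essential)
  3 | 00-011,000-1-,0000-1
  6 | 000-1-  (sole → essential)
  7 | -00111,000-1-
  11 | 0-1011,00-011
  25 | 0110-1  (sole → essential)
  27 | 0-1011,0110-1
  28 | 0111-0  (sole → essential)
  30 | -11110,0111-0
  39 | -00111,1-0111,10-111
  42 | 1-1-10  (sole → essential)
  44 | 1011-0  (sole → essential)
  46 | 1-1-10,1011-0,10111-
  47 | 10-111,10111-
  48 | 110-00  (sole → essential)
  52 | 110-00,11010-
  53 | 1101-1,11010-
  55 | 1-0111,1101-1
  58 | 1-1-10  (sole → essential)
  62 | -11110,1-1-10
Essential prime implicants: 000-1-, 0000-1, 0110-1, 0111-0, 1-1-10, 1011-0, 110-00
Petrick residual → 0-1011, 10-111, 1101-1
Minimum SOP uses 10 PIs: a'cd'ef + a'b'c'e + a'b'c'd'f + a'bcd'f + a'bcdf' + acef' + ab'def + ab'cdf' + abc'e'f' + abc'df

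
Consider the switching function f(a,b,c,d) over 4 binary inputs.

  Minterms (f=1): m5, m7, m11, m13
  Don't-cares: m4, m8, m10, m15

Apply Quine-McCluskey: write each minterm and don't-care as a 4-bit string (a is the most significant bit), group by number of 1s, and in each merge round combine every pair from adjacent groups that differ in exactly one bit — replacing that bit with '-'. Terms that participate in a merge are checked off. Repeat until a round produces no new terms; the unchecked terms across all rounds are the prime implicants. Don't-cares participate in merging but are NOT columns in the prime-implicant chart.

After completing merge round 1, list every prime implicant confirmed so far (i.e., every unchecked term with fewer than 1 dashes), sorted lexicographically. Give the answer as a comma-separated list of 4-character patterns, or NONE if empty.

size-2^0 implicants → 0100(✓)  0101(✓)  0111(✓)  1000(✓)  1010(✓)  1011(✓)  1101(✓)  1111(✓)
size-2^1 implicants → -101(✓)  -111(✓)  01-1(✓)  010-  1-11  10-0  101-  11-1(✓)
size-2^2 implicants → -1-1
Unchecked terms (primes): -1-1, 010-, 1-11, 10-0, 101-

NONE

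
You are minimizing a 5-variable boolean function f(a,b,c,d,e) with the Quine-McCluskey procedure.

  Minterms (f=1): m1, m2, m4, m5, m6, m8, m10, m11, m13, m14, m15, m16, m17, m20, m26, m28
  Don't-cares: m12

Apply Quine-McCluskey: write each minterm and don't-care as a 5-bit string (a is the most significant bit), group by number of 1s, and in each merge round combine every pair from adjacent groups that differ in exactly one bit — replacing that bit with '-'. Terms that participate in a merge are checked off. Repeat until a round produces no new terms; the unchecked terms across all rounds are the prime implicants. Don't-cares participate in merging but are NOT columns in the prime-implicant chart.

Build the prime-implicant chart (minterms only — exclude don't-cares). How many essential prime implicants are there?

5

[col 0] 00001*, 00010*, 00100*, 00101*, 00110*, 01000*, 01010*, 01011*, 01100*, 01101*, 01110*, 01111*, 10000*, 10001*, 10100*, 11010*, 11100*
[col 1] -0001, -0100*, -1010, -1100*, 0-010*, 0-100*, 0-101*, 0-110*, 00-01, 00-10*, 001-0*, 0010-*, 01-00*, 01-10*, 01-11*, 010-0*, 0101-*, 011-0*, 011-1*, 0110-*, 0111-*, 1-100*, 10-00, 1000-
[col 2] --100, 0--10, 0-1-0, 0-10-, 01--0, 01-1-, 011--
Prime implicants: --100, -0001, -1010, 0--10, 0-1-0, 0-10-, 00-01, 01--0, 01-1-, 011--, 10-00, 1000-
PI chart (minterm → PIs covering it):
  1 | -0001,00-01
  2 | 0--10  (sole → essential)
  4 | --100,0-1-0,0-10-
  5 | 0-10-,00-01
  6 | 0--10,0-1-0
  8 | 01--0  (sole → essential)
  10 | -1010,0--10,01--0,01-1-
  11 | 01-1-  (sole → essential)
  13 | 0-10-,011--
  14 | 0--10,0-1-0,01--0,01-1-,011--
  15 | 01-1-,011--
  16 | 10-00,1000-
  17 | -0001,1000-
  20 | --100,10-00
  26 | -1010  (sole → essential)
  28 | --100  (sole → essential)
Essential prime implicants: --100, -1010, 0--10, 01--0, 01-1-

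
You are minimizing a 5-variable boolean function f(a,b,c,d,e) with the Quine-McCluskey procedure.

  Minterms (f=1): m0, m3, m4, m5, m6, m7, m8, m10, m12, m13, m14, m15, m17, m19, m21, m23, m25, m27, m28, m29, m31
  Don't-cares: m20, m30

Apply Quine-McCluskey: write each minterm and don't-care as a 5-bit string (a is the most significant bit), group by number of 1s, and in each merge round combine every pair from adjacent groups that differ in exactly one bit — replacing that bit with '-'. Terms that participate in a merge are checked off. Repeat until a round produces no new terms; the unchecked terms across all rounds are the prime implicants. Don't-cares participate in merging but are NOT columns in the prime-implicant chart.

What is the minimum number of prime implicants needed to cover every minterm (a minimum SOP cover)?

6

[col 0] 00000*, 00011*, 00100*, 00101*, 00110*, 00111*, 01000*, 01010*, 01100*, 01101*, 01110*, 01111*, 10001*, 10011*, 10100*, 10101*, 10111*, 11001*, 11011*, 11100*, 11101*, 11110*, 11111*
[col 1] -0011*, -0100*, -0101*, -0111*, -1100*, -1101*, -1110*, -1111*, 0-000*, 0-100*, 0-101*, 0-110*, 0-111*, 00-00*, 00-11*, 001-0*, 001-1*, 0010-*, 0011-*, 01-00*, 01-10*, 010-0*, 011-0*, 011-1*, 0110-*, 0111-*, 1-001*, 1-011*, 1-100*, 1-101*, 1-111*, 10-01*, 10-11*, 100-1*, 101-1*, 1010-*, 11-01*, 11-11*, 110-1*, 111-0*, 111-1*, 1110-*, 1111-*
[col 2] --100*, --101*, --111*, -0-11, -01-1*, -010-*, -11-0*, -11-1*, -110-*, -111-*, 0--00, 0-1-0*, 0-1-1*, 0-10-*, 0-11-*, 001--*, 01--0, 011--*, 1--01*, 1--11*, 1-0-1*, 1-1-1*, 1-10-*, 10--1*, 11--1*, 111--*
[col 3] --1-1, --10-, -11--, 0-1--, 1---1
Prime implicants: --1-1, --10-, -0-11, -11--, 0--00, 0-1--, 01--0, 1---1
PI chart (minterm → PIs covering it):
  0 | 0--00  (sole → essential)
  3 | -0-11  (sole → essential)
  4 | --10-,0--00,0-1--
  5 | --1-1,--10-,0-1--
  6 | 0-1--  (sole → essential)
  7 | --1-1,-0-11,0-1--
  8 | 0--00,01--0
  10 | 01--0  (sole → essential)
  12 | --10-,-11--,0--00,0-1--,01--0
  13 | --1-1,--10-,-11--,0-1--
  14 | -11--,0-1--,01--0
  15 | --1-1,-11--,0-1--
  17 | 1---1  (sole → essential)
  19 | -0-11,1---1
  21 | --1-1,--10-,1---1
  23 | --1-1,-0-11,1---1
  25 | 1---1  (sole → essential)
  27 | 1---1  (sole → essential)
  28 | --10-,-11--
  29 | --1-1,--10-,-11--,1---1
  31 | --1-1,-11--,1---1
Essential prime implicants: -0-11, 0--00, 0-1--, 01--0, 1---1
Petrick residual → --10-
Minimum SOP uses 6 PIs: cd' + b'de + a'd'e' + a'c + a'be' + ae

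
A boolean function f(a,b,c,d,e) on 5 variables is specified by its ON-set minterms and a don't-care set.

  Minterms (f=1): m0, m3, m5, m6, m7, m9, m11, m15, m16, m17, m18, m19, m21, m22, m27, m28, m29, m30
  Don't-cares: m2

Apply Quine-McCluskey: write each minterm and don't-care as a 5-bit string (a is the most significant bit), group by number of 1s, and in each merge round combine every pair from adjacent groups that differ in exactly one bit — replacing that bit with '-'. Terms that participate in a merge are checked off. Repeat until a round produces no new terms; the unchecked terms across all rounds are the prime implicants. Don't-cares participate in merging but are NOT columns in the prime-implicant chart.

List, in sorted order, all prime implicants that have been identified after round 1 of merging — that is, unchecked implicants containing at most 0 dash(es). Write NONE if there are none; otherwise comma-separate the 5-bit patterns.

size-2^0 implicants → 00000(✓)  00010(✓)  00011(✓)  00101(✓)  00110(✓)  00111(✓)  01001(✓)  01011(✓)  01111(✓)  10000(✓)  10001(✓)  10010(✓)  10011(✓)  10101(✓)  10110(✓)  11011(✓)  11100(✓)  11101(✓)  11110(✓)
size-2^1 implicants → -0000(✓)  -0010(✓)  -0011(✓)  -0101  -0110(✓)  -1011(✓)  0-011(✓)  0-111(✓)  00-10(✓)  00-11(✓)  000-0(✓)  0001-(✓)  001-1  0011-(✓)  01-11(✓)  010-1  1-011(✓)  1-101  1-110  10-01  10-10(✓)  100-0(✓)  100-1(✓)  1000-(✓)  1001-(✓)  111-0  1110-
size-2^2 implicants → --011  -0-10  -00-0  -001-  0--11  00-1-  100--
Unchecked terms (primes): --011, -0-10, -00-0, -001-, -0101, 0--11, 00-1-, 001-1, 010-1, 1-101, 1-110, 10-01, 100--, 111-0, 1110-

NONE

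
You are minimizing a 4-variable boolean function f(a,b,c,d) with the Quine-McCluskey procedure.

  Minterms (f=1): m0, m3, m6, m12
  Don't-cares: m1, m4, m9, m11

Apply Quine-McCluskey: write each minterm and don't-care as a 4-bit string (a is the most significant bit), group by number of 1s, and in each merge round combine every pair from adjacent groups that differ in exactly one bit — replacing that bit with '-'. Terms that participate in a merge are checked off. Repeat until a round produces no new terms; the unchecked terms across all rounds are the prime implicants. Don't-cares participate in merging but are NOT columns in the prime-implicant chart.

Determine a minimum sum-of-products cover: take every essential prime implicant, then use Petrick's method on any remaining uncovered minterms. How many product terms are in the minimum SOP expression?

4

Round 0: 0000✓ 0001✓ 0011✓ 0100✓ 0110✓ 1001✓ 1011✓ 1100✓
Round 1: -001✓ -011✓ -100 0-00 00-1✓ 000- 01-0 10-1✓
Round 2: -0-1
PIs = {-0-1, -100, 0-00, 000-, 01-0}
Coverage chart:
  m0: 0-00,000-
  m3: -0-1 ←essential
  m6: 01-0 ←essential
  m12: -100 ←essential
Essential: -0-1, -100, 01-0
Petrick residual → 0-00
Min cover (4 terms): b'd + bc'd' + a'c'd' + a'bd'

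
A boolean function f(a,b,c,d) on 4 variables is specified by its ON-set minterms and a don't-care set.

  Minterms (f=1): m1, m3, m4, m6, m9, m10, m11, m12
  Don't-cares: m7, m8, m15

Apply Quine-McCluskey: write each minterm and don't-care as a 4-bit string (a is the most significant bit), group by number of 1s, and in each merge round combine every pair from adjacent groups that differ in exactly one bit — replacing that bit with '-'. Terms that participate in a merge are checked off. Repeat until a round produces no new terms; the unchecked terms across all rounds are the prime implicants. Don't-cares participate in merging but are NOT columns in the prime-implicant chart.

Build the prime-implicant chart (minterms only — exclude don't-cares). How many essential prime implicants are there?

2

size-2^0 implicants → 0001(✓)  0011(✓)  0100(✓)  0110(✓)  0111(✓)  1000(✓)  1001(✓)  1010(✓)  1011(✓)  1100(✓)  1111(✓)
size-2^1 implicants → -001(✓)  -011(✓)  -100  -111(✓)  0-11(✓)  00-1(✓)  01-0  011-  1-00  1-11(✓)  10-0(✓)  10-1(✓)  100-(✓)  101-(✓)
size-2^2 implicants → --11  -0-1  10--
Unchecked terms (primes): --11, -0-1, -100, 01-0, 011-, 1-00, 10--
Minterm coverage:
  m1 ⊆ -0-1 [E]
  m3 ⊆ --11,-0-1
  m4 ⊆ -100,01-0
  m6 ⊆ 01-0,011-
  m9 ⊆ -0-1,10--
  m10 ⊆ 10-- [E]
  m11 ⊆ --11,-0-1,10--
  m12 ⊆ -100,1-00
E = {-0-1, 10--}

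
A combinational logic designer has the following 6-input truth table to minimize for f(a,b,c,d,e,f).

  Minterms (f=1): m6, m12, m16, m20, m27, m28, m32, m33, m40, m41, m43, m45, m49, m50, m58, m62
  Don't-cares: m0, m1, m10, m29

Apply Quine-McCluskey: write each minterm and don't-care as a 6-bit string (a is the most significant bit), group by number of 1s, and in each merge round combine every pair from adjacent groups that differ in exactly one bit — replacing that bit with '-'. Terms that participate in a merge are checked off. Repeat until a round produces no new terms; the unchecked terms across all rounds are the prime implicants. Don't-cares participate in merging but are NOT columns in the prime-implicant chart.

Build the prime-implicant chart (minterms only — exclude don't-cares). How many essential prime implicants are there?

Round 0: 000000✓ 000001✓ 000110 001010 001100✓ 010000✓ 010100✓ 011011 011100✓ 011101✓ 100000✓ 100001✓ 101000✓ 101001✓ 101011✓ 101101✓ 110001✓ 110010✓ 111010✓ 111110✓
Round 1: -00000✓ -00001✓ 0-0000 0-1100 00000-✓ 01-100 010-00 01110- 1-0001 10-000✓ 10-001✓ 10000-✓ 101-01 1010-1 10100-✓ 11-010 111-10
Round 2: -0000- 10-00-
PIs = {-0000-, 0-0000, 0-1100, 000110, 001010, 01-100, 010-00, 011011, 01110-, 1-0001, 10-00-, 101-01, 1010-1, 11-010, 111-10}
Coverage chart:
  m6: 000110 ←essential
  m12: 0-1100 ←essential
  m16: 0-0000,010-00
  m20: 01-100,010-00
  m27: 011011 ←essential
  m28: 0-1100,01-100,01110-
  m32: -0000-,10-00-
  m33: -0000-,1-0001,10-00-
  m40: 10-00- ←essential
  m41: 10-00-,101-01,1010-1
  m43: 1010-1 ←essential
  m45: 101-01 ←essential
  m49: 1-0001 ←essential
  m50: 11-010 ←essential
  m58: 11-010,111-10
  m62: 111-10 ←essential
Essential: 0-1100, 000110, 011011, 1-0001, 10-00-, 101-01, 1010-1, 11-010, 111-10

9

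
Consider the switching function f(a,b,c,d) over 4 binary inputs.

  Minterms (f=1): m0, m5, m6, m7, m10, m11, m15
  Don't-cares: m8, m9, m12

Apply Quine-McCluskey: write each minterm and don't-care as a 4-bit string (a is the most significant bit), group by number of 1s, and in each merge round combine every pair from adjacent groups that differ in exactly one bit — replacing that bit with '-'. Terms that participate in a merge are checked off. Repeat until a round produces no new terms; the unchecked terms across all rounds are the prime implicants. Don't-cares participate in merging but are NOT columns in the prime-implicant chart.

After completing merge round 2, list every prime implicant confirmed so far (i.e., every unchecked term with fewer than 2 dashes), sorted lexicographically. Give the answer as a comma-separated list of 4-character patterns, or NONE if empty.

-000, -111, 01-1, 011-, 1-00, 1-11

size-2^0 implicants → 0000(✓)  0101(✓)  0110(✓)  0111(✓)  1000(✓)  1001(✓)  1010(✓)  1011(✓)  1100(✓)  1111(✓)
size-2^1 implicants → -000  -111  01-1  011-  1-00  1-11  10-0(✓)  10-1(✓)  100-(✓)  101-(✓)
size-2^2 implicants → 10--
Unchecked terms (primes): -000, -111, 01-1, 011-, 1-00, 1-11, 10--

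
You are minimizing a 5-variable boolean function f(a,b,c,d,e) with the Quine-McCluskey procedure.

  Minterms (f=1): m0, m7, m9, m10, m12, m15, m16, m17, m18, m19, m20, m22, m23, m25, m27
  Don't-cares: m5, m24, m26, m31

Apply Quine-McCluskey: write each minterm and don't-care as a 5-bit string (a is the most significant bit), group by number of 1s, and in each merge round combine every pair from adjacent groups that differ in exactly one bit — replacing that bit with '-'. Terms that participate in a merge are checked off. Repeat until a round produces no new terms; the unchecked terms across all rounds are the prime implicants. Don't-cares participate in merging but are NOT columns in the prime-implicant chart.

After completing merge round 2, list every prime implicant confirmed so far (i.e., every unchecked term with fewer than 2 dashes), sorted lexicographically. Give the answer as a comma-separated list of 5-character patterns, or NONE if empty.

-0000, -1001, -1010, 001-1, 01100

size-2^0 implicants → 00000(✓)  00101(✓)  00111(✓)  01001(✓)  01010(✓)  01100  01111(✓)  10000(✓)  10001(✓)  10010(✓)  10011(✓)  10100(✓)  10110(✓)  10111(✓)  11000(✓)  11001(✓)  11010(✓)  11011(✓)  11111(✓)
size-2^1 implicants → -0000  -0111(✓)  -1001  -1010  -1111(✓)  0-111(✓)  001-1  1-000(✓)  1-001(✓)  1-010(✓)  1-011(✓)  1-111(✓)  10-00(✓)  10-10(✓)  10-11(✓)  100-0(✓)  100-1(✓)  1000-(✓)  1001-(✓)  101-0(✓)  1011-(✓)  11-11(✓)  110-0(✓)  110-1(✓)  1100-(✓)  1101-(✓)
size-2^2 implicants → --111  1--11  1-0-0(✓)  1-0-1(✓)  1-00-(✓)  1-01-(✓)  10--0  10-1-  100--(✓)  110--(✓)
size-2^3 implicants → 1-0--
Unchecked terms (primes): --111, -0000, -1001, -1010, 001-1, 01100, 1--11, 1-0--, 10--0, 10-1-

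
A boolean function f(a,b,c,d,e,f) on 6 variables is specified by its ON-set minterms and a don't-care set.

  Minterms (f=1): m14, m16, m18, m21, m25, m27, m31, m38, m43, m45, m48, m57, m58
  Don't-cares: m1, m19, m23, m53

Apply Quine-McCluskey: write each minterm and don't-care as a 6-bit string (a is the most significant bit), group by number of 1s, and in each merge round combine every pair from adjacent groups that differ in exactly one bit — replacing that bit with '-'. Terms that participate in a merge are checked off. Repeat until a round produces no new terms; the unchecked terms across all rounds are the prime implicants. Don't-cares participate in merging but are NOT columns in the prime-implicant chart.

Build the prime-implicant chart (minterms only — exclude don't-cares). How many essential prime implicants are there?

[col 0] 000001, 001110, 010000*, 010010*, 010011*, 010101*, 010111*, 011001*, 011011*, 011111*, 100110, 101011, 101101, 110000*, 110101*, 111001*, 111010
[col 1] -10000, -10101, -11001, 01-011*, 01-111*, 010-11*, 0100-0, 01001-, 0101-1, 011-11*, 0110-1
[col 2] 01--11
Prime implicants: -10000, -10101, -11001, 000001, 001110, 01--11, 0100-0, 01001-, 0101-1, 0110-1, 100110, 101011, 101101, 111010
PI chart (minterm → PIs covering it):
  14 | 001110  (sole → essential)
  16 | -10000,0100-0
  18 | 0100-0,01001-
  21 | -10101,0101-1
  25 | -11001,0110-1
  27 | 01--11,0110-1
  31 | 01--11  (sole → essential)
  38 | 100110  (sole → essential)
  43 | 101011  (sole → essential)
  45 | 101101  (sole → essential)
  48 | -10000  (sole → essential)
  57 | -11001  (sole → essential)
  58 | 111010  (sole → essential)
Essential prime implicants: -10000, -11001, 001110, 01--11, 100110, 101011, 101101, 111010

8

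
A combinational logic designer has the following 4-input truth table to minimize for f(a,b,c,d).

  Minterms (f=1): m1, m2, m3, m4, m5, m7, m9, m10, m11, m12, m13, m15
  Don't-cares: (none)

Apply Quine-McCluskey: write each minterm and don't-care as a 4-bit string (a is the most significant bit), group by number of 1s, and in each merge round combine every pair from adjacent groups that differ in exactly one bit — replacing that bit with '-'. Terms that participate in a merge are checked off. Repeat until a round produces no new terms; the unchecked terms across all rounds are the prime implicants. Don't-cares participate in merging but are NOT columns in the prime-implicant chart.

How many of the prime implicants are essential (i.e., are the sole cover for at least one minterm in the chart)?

Round 0: 0001✓ 0010✓ 0011✓ 0100✓ 0101✓ 0111✓ 1001✓ 1010✓ 1011✓ 1100✓ 1101✓ 1111✓
Round 1: -001✓ -010✓ -011✓ -100✓ -101✓ -111✓ 0-01✓ 0-11✓ 00-1✓ 001-✓ 01-1✓ 010-✓ 1-01✓ 1-11✓ 10-1✓ 101-✓ 11-1✓ 110-✓
Round 2: --01✓ --11✓ -0-1✓ -01- -1-1✓ -10- 0--1✓ 1--1✓
Round 3: ---1
PIs = {---1, -01-, -10-}
Coverage chart:
  m1: ---1 ←essential
  m2: -01- ←essential
  m3: ---1,-01-
  m4: -10- ←essential
  m5: ---1,-10-
  m7: ---1 ←essential
  m9: ---1 ←essential
  m10: -01- ←essential
  m11: ---1,-01-
  m12: -10- ←essential
  m13: ---1,-10-
  m15: ---1 ←essential
Essential: ---1, -01-, -10-

3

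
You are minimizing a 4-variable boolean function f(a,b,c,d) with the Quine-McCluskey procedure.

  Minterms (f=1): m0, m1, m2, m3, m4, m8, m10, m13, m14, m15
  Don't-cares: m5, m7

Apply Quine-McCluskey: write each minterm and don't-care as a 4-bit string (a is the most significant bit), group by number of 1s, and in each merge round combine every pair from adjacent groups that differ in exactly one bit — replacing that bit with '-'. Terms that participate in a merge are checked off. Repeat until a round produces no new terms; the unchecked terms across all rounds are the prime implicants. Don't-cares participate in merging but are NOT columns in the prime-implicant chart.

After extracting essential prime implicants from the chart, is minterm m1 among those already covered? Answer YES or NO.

YES

size-2^0 implicants → 0000(✓)  0001(✓)  0010(✓)  0011(✓)  0100(✓)  0101(✓)  0111(✓)  1000(✓)  1010(✓)  1101(✓)  1110(✓)  1111(✓)
size-2^1 implicants → -000(✓)  -010(✓)  -101(✓)  -111(✓)  0-00(✓)  0-01(✓)  0-11(✓)  00-0(✓)  00-1(✓)  000-(✓)  001-(✓)  01-1(✓)  010-(✓)  1-10  10-0(✓)  11-1(✓)  111-
size-2^2 implicants → -0-0  -1-1  0--1  0-0-  00--
Unchecked terms (primes): -0-0, -1-1, 0--1, 0-0-, 00--, 1-10, 111-
Minterm coverage:
  m0 ⊆ -0-0,0-0-,00--
  m1 ⊆ 0--1,0-0-,00--
  m2 ⊆ -0-0,00--
  m3 ⊆ 0--1,00--
  m4 ⊆ 0-0- [E]
  m8 ⊆ -0-0 [E]
  m10 ⊆ -0-0,1-10
  m13 ⊆ -1-1 [E]
  m14 ⊆ 1-10,111-
  m15 ⊆ -1-1,111-
E = {-0-0, -1-1, 0-0-}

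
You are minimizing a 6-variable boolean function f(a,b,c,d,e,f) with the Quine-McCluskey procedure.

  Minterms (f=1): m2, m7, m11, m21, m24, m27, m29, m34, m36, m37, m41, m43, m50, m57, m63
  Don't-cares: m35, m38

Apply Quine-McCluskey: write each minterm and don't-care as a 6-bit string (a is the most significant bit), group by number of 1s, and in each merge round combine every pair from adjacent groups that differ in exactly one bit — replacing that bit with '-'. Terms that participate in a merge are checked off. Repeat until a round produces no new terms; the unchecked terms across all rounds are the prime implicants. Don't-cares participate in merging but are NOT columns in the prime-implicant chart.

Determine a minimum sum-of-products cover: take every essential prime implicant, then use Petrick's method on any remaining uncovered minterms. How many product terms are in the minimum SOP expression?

[col 0] 000010*, 000111, 001011*, 010101*, 011000, 011011*, 011101*, 100010*, 100011*, 100100*, 100101*, 100110*, 101001*, 101011*, 110010*, 111001*, 111111
[col 1] -00010, -01011, 0-1011, 01-101, 1-0010, 1-1001, 10-011, 100-10, 10001-, 1001-0, 10010-, 1010-1
Prime implicants: -00010, -01011, 0-1011, 000111, 01-101, 011000, 1-0010, 1-1001, 10-011, 100-10, 10001-, 1001-0, 10010-, 1010-1, 111111
PI chart (minterm → PIs covering it):
  2 | -00010  (sole → essential)
  7 | 000111  (sole → essential)
  11 | -01011,0-1011
  21 | 01-101  (sole → essential)
  24 | 011000  (sole → essential)
  27 | 0-1011  (sole → essential)
  29 | 01-101  (sole → essential)
  34 | -00010,1-0010,100-10,10001-
  36 | 1001-0,10010-
  37 | 10010-  (sole → essential)
  41 | 1-1001,1010-1
  43 | -01011,10-011,1010-1
  50 | 1-0010  (sole → essential)
  57 | 1-1001  (sole → essential)
  63 | 111111  (sole → essential)
Essential prime implicants: -00010, 0-1011, 000111, 01-101, 011000, 1-0010, 1-1001, 10010-, 111111
Petrick residual → -01011
Minimum SOP uses 10 PIs: b'c'd'ef' + b'cd'ef + a'cd'ef + a'b'c'def + a'bde'f + a'bcd'e'f' + ac'd'ef' + acd'e'f + ab'c'de' + abcdef

10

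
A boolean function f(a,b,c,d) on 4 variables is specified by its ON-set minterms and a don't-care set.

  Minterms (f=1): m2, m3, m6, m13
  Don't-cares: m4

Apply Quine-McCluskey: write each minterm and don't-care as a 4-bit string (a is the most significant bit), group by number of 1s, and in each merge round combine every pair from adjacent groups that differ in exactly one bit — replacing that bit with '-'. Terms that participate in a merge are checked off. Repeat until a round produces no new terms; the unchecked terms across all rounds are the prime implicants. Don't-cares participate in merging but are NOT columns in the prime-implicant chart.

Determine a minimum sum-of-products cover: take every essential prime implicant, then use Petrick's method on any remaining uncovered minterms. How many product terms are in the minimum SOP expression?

3

size-2^0 implicants → 0010(✓)  0011(✓)  0100(✓)  0110(✓)  1101
size-2^1 implicants → 0-10  001-  01-0
Unchecked terms (primes): 0-10, 001-, 01-0, 1101
Minterm coverage:
  m2 ⊆ 0-10,001-
  m3 ⊆ 001- [E]
  m6 ⊆ 0-10,01-0
  m13 ⊆ 1101 [E]
E = {001-, 1101}
Petrick residual → 0-10
Cover = a'cd' + a'b'c + abc'd  |cover|=3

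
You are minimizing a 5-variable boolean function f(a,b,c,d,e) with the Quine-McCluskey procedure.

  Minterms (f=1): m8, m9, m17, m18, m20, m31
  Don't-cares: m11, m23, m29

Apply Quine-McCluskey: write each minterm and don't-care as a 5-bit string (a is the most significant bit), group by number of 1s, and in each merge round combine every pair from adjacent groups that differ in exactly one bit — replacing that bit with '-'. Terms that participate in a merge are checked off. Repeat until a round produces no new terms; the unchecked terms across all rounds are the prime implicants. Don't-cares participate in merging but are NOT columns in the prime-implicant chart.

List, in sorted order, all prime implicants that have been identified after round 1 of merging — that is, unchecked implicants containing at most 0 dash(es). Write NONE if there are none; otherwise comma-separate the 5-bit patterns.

[col 0] 01000*, 01001*, 01011*, 10001, 10010, 10100, 10111*, 11101*, 11111*
[col 1] 010-1, 0100-, 1-111, 111-1
Prime implicants: 010-1, 0100-, 1-111, 10001, 10010, 10100, 111-1

10001, 10010, 10100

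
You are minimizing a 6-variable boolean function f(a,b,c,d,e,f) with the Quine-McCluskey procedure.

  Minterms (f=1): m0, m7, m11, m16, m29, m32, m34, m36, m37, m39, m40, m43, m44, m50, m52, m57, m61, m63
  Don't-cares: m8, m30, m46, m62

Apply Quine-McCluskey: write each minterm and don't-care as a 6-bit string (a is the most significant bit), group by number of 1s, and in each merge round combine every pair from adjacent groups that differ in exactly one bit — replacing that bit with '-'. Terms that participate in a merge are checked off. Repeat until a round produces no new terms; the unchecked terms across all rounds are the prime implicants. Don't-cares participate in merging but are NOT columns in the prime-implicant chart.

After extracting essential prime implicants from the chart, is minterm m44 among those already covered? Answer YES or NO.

NO

Round 0: 000000✓ 000111✓ 001000✓ 001011✓ 010000✓ 011101✓ 011110✓ 100000✓ 100010✓ 100100✓ 100101✓ 100111✓ 101000✓ 101011✓ 101100✓ 101110✓ 110010✓ 110100✓ 111001✓ 111101✓ 111110✓ 111111✓
Round 1: -00000✓ -00111 -01000✓ -01011 -11101 -11110 0-0000 00-000✓ 1-0010 1-0100 1-1110 10-000✓ 10-100✓ 100-00✓ 1000-0 1001-1 10010- 101-00✓ 1011-0 111-01 1111-1 11111-
Round 2: -0-000 10--00
PIs = {-0-000, -00111, -01011, -11101, -11110, 0-0000, 1-0010, 1-0100, 1-1110, 10--00, 1000-0, 1001-1, 10010-, 1011-0, 111-01, 1111-1, 11111-}
Coverage chart:
  m0: -0-000,0-0000
  m7: -00111 ←essential
  m11: -01011 ←essential
  m16: 0-0000 ←essential
  m29: -11101 ←essential
  m32: -0-000,10--00,1000-0
  m34: 1-0010,1000-0
  m36: 1-0100,10--00,10010-
  m37: 1001-1,10010-
  m39: -00111,1001-1
  m40: -0-000,10--00
  m43: -01011 ←essential
  m44: 10--00,1011-0
  m50: 1-0010 ←essential
  m52: 1-0100 ←essential
  m57: 111-01 ←essential
  m61: -11101,111-01,1111-1
  m63: 1111-1,11111-
Essential: -00111, -01011, -11101, 0-0000, 1-0010, 1-0100, 111-01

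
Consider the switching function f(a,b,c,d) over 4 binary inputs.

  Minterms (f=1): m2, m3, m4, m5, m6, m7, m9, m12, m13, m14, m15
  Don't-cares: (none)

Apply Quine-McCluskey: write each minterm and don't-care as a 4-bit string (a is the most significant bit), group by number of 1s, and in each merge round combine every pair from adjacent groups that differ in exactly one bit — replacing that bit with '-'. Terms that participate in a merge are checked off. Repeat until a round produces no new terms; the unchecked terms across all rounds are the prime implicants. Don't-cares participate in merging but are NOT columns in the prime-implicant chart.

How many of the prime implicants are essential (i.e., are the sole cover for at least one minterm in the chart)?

3

[col 0] 0010*, 0011*, 0100*, 0101*, 0110*, 0111*, 1001*, 1100*, 1101*, 1110*, 1111*
[col 1] -100*, -101*, -110*, -111*, 0-10*, 0-11*, 001-*, 01-0*, 01-1*, 010-*, 011-*, 1-01, 11-0*, 11-1*, 110-*, 111-*
[col 2] -1-0*, -1-1*, -10-*, -11-*, 0-1-, 01--*, 11--*
[col 3] -1--
Prime implicants: -1--, 0-1-, 1-01
PI chart (minterm → PIs covering it):
  2 | 0-1-  (sole → essential)
  3 | 0-1-  (sole → essential)
  4 | -1--  (sole → essential)
  5 | -1--  (sole → essential)
  6 | -1--,0-1-
  7 | -1--,0-1-
  9 | 1-01  (sole → essential)
  12 | -1--  (sole → essential)
  13 | -1--,1-01
  14 | -1--  (sole → essential)
  15 | -1--  (sole → essential)
Essential prime implicants: -1--, 0-1-, 1-01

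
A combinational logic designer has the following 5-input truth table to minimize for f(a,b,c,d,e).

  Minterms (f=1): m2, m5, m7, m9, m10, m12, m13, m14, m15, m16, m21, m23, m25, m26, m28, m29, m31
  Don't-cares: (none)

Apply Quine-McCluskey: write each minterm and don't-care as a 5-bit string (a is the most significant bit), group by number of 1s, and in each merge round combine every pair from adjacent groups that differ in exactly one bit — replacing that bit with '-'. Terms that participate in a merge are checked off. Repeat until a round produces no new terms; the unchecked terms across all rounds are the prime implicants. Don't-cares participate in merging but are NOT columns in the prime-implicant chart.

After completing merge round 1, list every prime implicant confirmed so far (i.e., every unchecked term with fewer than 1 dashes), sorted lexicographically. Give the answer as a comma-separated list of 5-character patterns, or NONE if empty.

10000

[col 0] 00010*, 00101*, 00111*, 01001*, 01010*, 01100*, 01101*, 01110*, 01111*, 10000, 10101*, 10111*, 11001*, 11010*, 11100*, 11101*, 11111*
[col 1] -0101*, -0111*, -1001*, -1010, -1100*, -1101*, -1111*, 0-010, 0-101*, 0-111*, 001-1*, 01-01*, 01-10, 011-0*, 011-1*, 0110-*, 0111-*, 1-101*, 1-111*, 101-1*, 11-01*, 111-1*, 1110-*
[col 2] --101*, --111*, -01-1*, -1-01, -11-1*, -110-, 0-1-1*, 011--, 1-1-1*
[col 3] --1-1
Prime implicants: --1-1, -1-01, -1010, -110-, 0-010, 01-10, 011--, 10000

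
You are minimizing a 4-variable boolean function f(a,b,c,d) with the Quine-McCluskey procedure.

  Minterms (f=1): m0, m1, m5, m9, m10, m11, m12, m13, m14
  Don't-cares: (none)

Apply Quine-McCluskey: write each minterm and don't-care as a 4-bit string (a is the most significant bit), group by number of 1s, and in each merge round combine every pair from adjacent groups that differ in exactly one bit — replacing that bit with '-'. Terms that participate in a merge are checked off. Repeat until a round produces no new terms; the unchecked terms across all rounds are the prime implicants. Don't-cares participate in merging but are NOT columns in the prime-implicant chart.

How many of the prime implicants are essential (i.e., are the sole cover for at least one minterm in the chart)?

2

Round 0: 0000✓ 0001✓ 0101✓ 1001✓ 1010✓ 1011✓ 1100✓ 1101✓ 1110✓
Round 1: -001✓ -101✓ 0-01✓ 000- 1-01✓ 1-10 10-1 101- 11-0 110-
Round 2: --01
PIs = {--01, 000-, 1-10, 10-1, 101-, 11-0, 110-}
Coverage chart:
  m0: 000- ←essential
  m1: --01,000-
  m5: --01 ←essential
  m9: --01,10-1
  m10: 1-10,101-
  m11: 10-1,101-
  m12: 11-0,110-
  m13: --01,110-
  m14: 1-10,11-0
Essential: --01, 000-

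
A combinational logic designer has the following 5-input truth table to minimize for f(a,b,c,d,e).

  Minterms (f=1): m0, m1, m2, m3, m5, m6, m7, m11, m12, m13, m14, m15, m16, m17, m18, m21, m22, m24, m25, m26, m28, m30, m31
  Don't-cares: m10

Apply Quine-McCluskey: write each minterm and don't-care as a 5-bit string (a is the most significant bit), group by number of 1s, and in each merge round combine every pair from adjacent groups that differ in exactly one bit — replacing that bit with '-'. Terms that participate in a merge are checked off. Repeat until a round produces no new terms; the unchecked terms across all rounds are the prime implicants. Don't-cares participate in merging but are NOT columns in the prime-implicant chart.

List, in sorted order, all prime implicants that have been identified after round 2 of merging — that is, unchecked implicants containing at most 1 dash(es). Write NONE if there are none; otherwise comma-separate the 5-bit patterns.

NONE

size-2^0 implicants → 00000(✓)  00001(✓)  00010(✓)  00011(✓)  00101(✓)  00110(✓)  00111(✓)  01010(✓)  01011(✓)  01100(✓)  01101(✓)  01110(✓)  01111(✓)  10000(✓)  10001(✓)  10010(✓)  10101(✓)  10110(✓)  11000(✓)  11001(✓)  11010(✓)  11100(✓)  11110(✓)  11111(✓)
size-2^1 implicants → -0000(✓)  -0001(✓)  -0010(✓)  -0101(✓)  -0110(✓)  -1010(✓)  -1100(✓)  -1110(✓)  -1111(✓)  0-010(✓)  0-011(✓)  0-101(✓)  0-110(✓)  0-111(✓)  00-01(✓)  00-10(✓)  00-11(✓)  000-0(✓)  000-1(✓)  0000-(✓)  0001-(✓)  001-1(✓)  0011-(✓)  01-10(✓)  01-11(✓)  0101-(✓)  011-0(✓)  011-1(✓)  0110-(✓)  0111-(✓)  1-000(✓)  1-001(✓)  1-010(✓)  1-110(✓)  10-01(✓)  10-10(✓)  100-0(✓)  1000-(✓)  11-00(✓)  11-10(✓)  110-0(✓)  1100-(✓)  111-0(✓)  1111-(✓)
size-2^2 implicants → --010(✓)  --110(✓)  -0-01  -0-10(✓)  -00-0  -000-  -1-10(✓)  -11-0  -111-  0--10(✓)  0--11(✓)  0-01-(✓)  0-1-1  0-11-(✓)  00--1  00-1-(✓)  000--  01-1-(✓)  011--  1--10(✓)  1-0-0  1-00-  11--0
size-2^3 implicants → ---10  0--1-
Unchecked terms (primes): ---10, -0-01, -00-0, -000-, -11-0, -111-, 0--1-, 0-1-1, 00--1, 000--, 011--, 1-0-0, 1-00-, 11--0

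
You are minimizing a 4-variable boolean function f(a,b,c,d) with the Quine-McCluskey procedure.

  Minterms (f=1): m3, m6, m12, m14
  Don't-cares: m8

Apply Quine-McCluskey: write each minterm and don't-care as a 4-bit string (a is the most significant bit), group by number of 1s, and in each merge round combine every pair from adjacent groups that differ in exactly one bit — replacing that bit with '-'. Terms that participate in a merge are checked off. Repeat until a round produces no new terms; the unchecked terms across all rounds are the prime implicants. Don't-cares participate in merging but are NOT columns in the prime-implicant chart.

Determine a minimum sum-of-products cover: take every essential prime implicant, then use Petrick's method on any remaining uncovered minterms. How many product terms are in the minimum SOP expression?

3

[col 0] 0011, 0110*, 1000*, 1100*, 1110*
[col 1] -110, 1-00, 11-0
Prime implicants: -110, 0011, 1-00, 11-0
PI chart (minterm → PIs covering it):
  3 | 0011  (sole → essential)
  6 | -110  (sole → essential)
  12 | 1-00,11-0
  14 | -110,11-0
Essential prime implicants: -110, 0011
Petrick residual → 1-00
Minimum SOP uses 3 PIs: bcd' + a'b'cd + ac'd'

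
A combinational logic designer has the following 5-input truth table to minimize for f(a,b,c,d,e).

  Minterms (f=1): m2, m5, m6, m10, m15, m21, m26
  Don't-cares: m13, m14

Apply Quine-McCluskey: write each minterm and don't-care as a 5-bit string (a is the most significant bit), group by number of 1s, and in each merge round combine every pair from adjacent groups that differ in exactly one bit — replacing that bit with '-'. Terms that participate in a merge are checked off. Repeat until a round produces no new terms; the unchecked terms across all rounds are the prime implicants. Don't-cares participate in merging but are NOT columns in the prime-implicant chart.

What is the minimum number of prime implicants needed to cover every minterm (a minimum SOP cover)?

4

[col 0] 00010*, 00101*, 00110*, 01010*, 01101*, 01110*, 01111*, 10101*, 11010*
[col 1] -0101, -1010, 0-010*, 0-101, 0-110*, 00-10*, 01-10*, 011-1, 0111-
[col 2] 0--10
Prime implicants: -0101, -1010, 0--10, 0-101, 011-1, 0111-
PI chart (minterm → PIs covering it):
  2 | 0--10  (sole → essential)
  5 | -0101,0-101
  6 | 0--10  (sole → essential)
  10 | -1010,0--10
  15 | 011-1,0111-
  21 | -0101  (sole → essential)
  26 | -1010  (sole → essential)
Essential prime implicants: -0101, -1010, 0--10
Petrick residual → 011-1
Minimum SOP uses 4 PIs: b'cd'e + bc'de' + a'de' + a'bce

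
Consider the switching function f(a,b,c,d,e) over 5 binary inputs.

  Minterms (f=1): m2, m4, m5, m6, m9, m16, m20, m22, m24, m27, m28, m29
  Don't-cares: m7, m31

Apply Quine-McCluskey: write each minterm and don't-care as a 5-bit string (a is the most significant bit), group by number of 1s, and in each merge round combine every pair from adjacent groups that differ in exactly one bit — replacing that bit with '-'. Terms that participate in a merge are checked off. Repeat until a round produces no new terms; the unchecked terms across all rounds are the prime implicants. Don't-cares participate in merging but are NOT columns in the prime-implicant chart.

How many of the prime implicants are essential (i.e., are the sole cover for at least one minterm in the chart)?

Round 0: 00010✓ 00100✓ 00101✓ 00110✓ 00111✓ 01001 10000✓ 10100✓ 10110✓ 11000✓ 11011✓ 11100✓ 11101✓ 11111✓
Round 1: -0100✓ -0110✓ 00-10 001-0✓ 001-1✓ 0010-✓ 0011-✓ 1-000✓ 1-100✓ 10-00✓ 101-0✓ 11-00✓ 11-11 111-1 1110-
Round 2: -01-0 001-- 1--00
PIs = {-01-0, 00-10, 001--, 01001, 1--00, 11-11, 111-1, 1110-}
Coverage chart:
  m2: 00-10 ←essential
  m4: -01-0,001--
  m5: 001-- ←essential
  m6: -01-0,00-10,001--
  m9: 01001 ←essential
  m16: 1--00 ←essential
  m20: -01-0,1--00
  m22: -01-0 ←essential
  m24: 1--00 ←essential
  m27: 11-11 ←essential
  m28: 1--00,1110-
  m29: 111-1,1110-
Essential: -01-0, 00-10, 001--, 01001, 1--00, 11-11

6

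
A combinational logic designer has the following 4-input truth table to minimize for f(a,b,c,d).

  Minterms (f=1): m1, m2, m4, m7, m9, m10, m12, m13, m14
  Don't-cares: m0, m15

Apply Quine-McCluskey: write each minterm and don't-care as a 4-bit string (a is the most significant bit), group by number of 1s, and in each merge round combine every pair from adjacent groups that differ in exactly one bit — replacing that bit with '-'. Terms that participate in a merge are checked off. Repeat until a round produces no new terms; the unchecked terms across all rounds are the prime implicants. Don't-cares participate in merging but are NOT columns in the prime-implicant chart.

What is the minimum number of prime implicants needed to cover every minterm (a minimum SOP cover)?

5

size-2^0 implicants → 0000(✓)  0001(✓)  0010(✓)  0100(✓)  0111(✓)  1001(✓)  1010(✓)  1100(✓)  1101(✓)  1110(✓)  1111(✓)
size-2^1 implicants → -001  -010  -100  -111  0-00  00-0  000-  1-01  1-10  11-0(✓)  11-1(✓)  110-(✓)  111-(✓)
size-2^2 implicants → 11--
Unchecked terms (primes): -001, -010, -100, -111, 0-00, 00-0, 000-, 1-01, 1-10, 11--
Minterm coverage:
  m1 ⊆ -001,000-
  m2 ⊆ -010,00-0
  m4 ⊆ -100,0-00
  m7 ⊆ -111 [E]
  m9 ⊆ -001,1-01
  m10 ⊆ -010,1-10
  m12 ⊆ -100,11--
  m13 ⊆ 1-01,11--
  m14 ⊆ 1-10,11--
E = {-111}
Petrick residual → -001, -010, -100, 11--
Cover = b'c'd + b'cd' + bc'd' + bcd + ab  |cover|=5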